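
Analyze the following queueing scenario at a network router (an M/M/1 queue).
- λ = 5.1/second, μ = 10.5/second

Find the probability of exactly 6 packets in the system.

ρ = λ/μ = 5.1/10.5 = 0.48571
P(n) = (1-ρ)ρⁿ
P(6) = (1-0.48571) × 0.48571^6
P(6) = 0.5143 × 0.01313
P(6) = 0.006753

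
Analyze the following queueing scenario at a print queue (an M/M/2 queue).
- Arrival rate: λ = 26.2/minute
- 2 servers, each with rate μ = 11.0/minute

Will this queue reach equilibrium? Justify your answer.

Stability requires ρ = λ/(cμ) < 1
ρ = 26.2/(2 × 11.0) = 26.2/22.00 = 1.1909
Since 1.1909 ≥ 1, the system is UNSTABLE.
Need c > λ/μ = 26.2/11.0 = 2.38.
Minimum servers needed: c = 3.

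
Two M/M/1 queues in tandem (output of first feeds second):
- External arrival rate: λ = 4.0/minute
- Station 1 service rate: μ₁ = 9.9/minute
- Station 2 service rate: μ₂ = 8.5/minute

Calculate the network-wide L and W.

By Jackson's theorem, each station behaves as independent M/M/1.
Station 1: ρ₁ = 4.0/9.9 = 0.4040, L₁ = ρ₁/(1-ρ₁) = λ/(μ₁-λ) = 4.0/5.90 = 0.6780
Station 2: ρ₂ = 4.0/8.5 = 0.4706, L₂ = ρ₂/(1-ρ₂) = λ/(μ₂-λ) = 4.0/4.50 = 0.8889
Total: L = L₁ + L₂ = 0.6780 + 0.8889 = 1.5669
W = L/λ = 1.5669/4.0 = 0.3917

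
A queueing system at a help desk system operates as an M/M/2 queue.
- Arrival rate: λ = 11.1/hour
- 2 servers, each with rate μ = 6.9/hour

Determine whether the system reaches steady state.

Stability requires ρ = λ/(cμ) < 1
ρ = 11.1/(2 × 6.9) = 11.1/13.80 = 0.8043
Since 0.8043 < 1, the system is STABLE.
The servers are busy 80.43% of the time.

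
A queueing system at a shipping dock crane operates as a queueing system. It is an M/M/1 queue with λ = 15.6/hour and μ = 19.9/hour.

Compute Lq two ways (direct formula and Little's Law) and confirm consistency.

Method 1 (direct): Lq = λ²/(μ(μ-λ)) = 243.36/(19.9 × 4.30) = 2.8440

Method 2 (Little's Law):
W = 1/(μ-λ) = 1/4.30 = 0.23256
Wq = W - 1/μ = 0.23256 - 0.050251 = 0.18231
Lq = λWq = 15.6 × 0.18231 = 2.8440 ✔ (matches Method 1)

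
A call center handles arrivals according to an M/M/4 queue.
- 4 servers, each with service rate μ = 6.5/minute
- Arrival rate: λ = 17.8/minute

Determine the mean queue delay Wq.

Traffic intensity: ρ = λ/(cμ) = 17.8/(4×6.5) = 0.6846
Since ρ = 0.6846 < 1, system is stable.
Offered load a = λ/μ = cρ = 17.8/6.5 = 2.7385
P₀ = [ Σₙ₌₀^3 aⁿ/n! + a^4/(4!(1-ρ)) ]⁻¹
Σ = a^0/0! + a^1/1! + a^2/2! + a^3/3! = 1.000000 + 2.738462 + 3.749586 + 3.422699 = 10.9107
a^4/(4!(1-ρ)) = 56.2376/(24 × 0.315385) = 7.4298
P₀ = 1/(10.9107 + 7.4298) = 0.05452
Lq = P₀·a^4·ρ / (4!(1-ρ)²) = 0.054524 × 56.2376 × 0.68462 / (24 × 0.099467) = 0.8794
Wq = Lq/λ = 0.8794/17.8 = 0.04940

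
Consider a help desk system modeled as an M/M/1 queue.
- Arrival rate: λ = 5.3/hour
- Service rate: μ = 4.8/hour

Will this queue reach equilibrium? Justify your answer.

Stability requires ρ = λ/(cμ) < 1
ρ = 5.3/(1 × 4.8) = 5.3/4.80 = 1.1042
Since 1.1042 ≥ 1, the system is UNSTABLE.
Queue grows without bound. Need μ > λ = 5.3.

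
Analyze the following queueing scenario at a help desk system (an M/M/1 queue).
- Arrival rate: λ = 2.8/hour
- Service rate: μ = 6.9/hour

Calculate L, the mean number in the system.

ρ = λ/μ = 2.8/6.9 = 0.4058
For M/M/1: L = λ/(μ-λ)
L = 2.8/(6.9-2.8) = 2.8/4.10
L = 0.6829 tickets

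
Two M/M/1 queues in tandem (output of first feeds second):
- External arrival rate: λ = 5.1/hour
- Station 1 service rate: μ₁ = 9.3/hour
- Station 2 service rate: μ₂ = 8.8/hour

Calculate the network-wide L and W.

By Jackson's theorem, each station behaves as independent M/M/1.
Station 1: ρ₁ = 5.1/9.3 = 0.5484, L₁ = ρ₁/(1-ρ₁) = λ/(μ₁-λ) = 5.1/4.20 = 1.2143
Station 2: ρ₂ = 5.1/8.8 = 0.5795, L₂ = ρ₂/(1-ρ₂) = λ/(μ₂-λ) = 5.1/3.70 = 1.3784
Total: L = L₁ + L₂ = 1.2143 + 1.3784 = 2.5927
W = L/λ = 2.5927/5.1 = 0.5084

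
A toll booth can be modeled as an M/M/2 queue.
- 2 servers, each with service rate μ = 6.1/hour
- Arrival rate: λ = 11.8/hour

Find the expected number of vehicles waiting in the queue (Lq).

Traffic intensity: ρ = λ/(cμ) = 11.8/(2×6.1) = 0.9672
Since ρ = 0.9672 < 1, system is stable.
Offered load a = λ/μ = cρ = 11.8/6.1 = 1.9344
P₀ = [ Σₙ₌₀^1 aⁿ/n! + a^2/(2!(1-ρ)) ]⁻¹
Σ = a^0/0! + a^1/1! = 1.0000 + 1.9344 = 2.9344
a^2/(2!(1-ρ)) = 3.742005/(2 × 0.03278689) = 57.0656
P₀ = 1/(2.9344 + 57.0656) = 0.01667
Lq = P₀·a^2·ρ / (2!(1-ρ)²) = 0.01666667 × 3.742005 × 0.9672131 / (2 × 0.001074980) = 28.0572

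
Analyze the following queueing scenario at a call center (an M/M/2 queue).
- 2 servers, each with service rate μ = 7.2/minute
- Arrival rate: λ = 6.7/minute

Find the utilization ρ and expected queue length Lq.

Traffic intensity: ρ = λ/(cμ) = 6.7/(2×7.2) = 0.4653
Since ρ = 0.4653 < 1, system is stable.
Offered load a = λ/μ = cρ = 6.7/7.2 = 0.9306
P₀ = [ Σₙ₌₀^1 aⁿ/n! + a^2/(2!(1-ρ)) ]⁻¹
Σ = a^0/0! + a^1/1! = 1.0000 + 0.9306 = 1.9306
a^2/(2!(1-ρ)) = 0.8659/(2 × 0.5347) = 0.8097
P₀ = 1/(1.9306 + 0.8097) = 0.3649
Lq = P₀·a^2·ρ / (2!(1-ρ)²) = 0.3649 × 0.8659 × 0.4653 / (2 × 0.2859) = 0.2571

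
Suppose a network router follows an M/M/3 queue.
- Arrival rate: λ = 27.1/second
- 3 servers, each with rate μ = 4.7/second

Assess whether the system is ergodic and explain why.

Stability requires ρ = λ/(cμ) < 1
ρ = 27.1/(3 × 4.7) = 27.1/14.10 = 1.9220
Since 1.9220 ≥ 1, the system is UNSTABLE.
Need c > λ/μ = 27.1/4.7 = 5.77.
Minimum servers needed: c = 6.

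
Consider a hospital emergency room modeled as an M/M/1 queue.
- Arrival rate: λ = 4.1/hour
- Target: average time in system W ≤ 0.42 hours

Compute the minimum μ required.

For M/M/1: W = 1/(μ-λ)
Need W ≤ 0.42, so 1/(μ-λ) ≤ 0.42
μ - λ ≥ 1/0.42 = 2.3810
μ ≥ 4.1 + 2.3810 = 6.4810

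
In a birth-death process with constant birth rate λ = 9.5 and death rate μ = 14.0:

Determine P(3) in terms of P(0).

For constant rates: P(n)/P(0) = (λ/μ)^n
P(3)/P(0) = (9.5/14.0)^3 = 0.6786^3 = 0.3125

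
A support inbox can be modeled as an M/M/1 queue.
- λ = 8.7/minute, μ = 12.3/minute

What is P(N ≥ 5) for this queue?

ρ = λ/μ = 8.7/12.3 = 0.7073
P(N ≥ n) = ρⁿ
P(N ≥ 5) = 0.7073^5
P(N ≥ 5) = 0.1770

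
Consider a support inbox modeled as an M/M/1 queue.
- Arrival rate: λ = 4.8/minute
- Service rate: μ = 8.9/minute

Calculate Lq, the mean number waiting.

ρ = λ/μ = 4.8/8.9 = 0.5393
For M/M/1: Lq = λ²/(μ(μ-λ))
Lq = 23.04/(8.9 × 4.10)
Lq = 0.6314 emails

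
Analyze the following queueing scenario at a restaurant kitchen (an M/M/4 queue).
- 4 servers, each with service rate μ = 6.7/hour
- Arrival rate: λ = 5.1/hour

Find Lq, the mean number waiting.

Traffic intensity: ρ = λ/(cμ) = 5.1/(4×6.7) = 0.1903
Since ρ = 0.1903 < 1, system is stable.
Offered load a = λ/μ = cρ = 5.1/6.7 = 0.7612
P₀ = [ Σₙ₌₀^3 aⁿ/n! + a^4/(4!(1-ρ)) ]⁻¹
Σ = a^0/0! + a^1/1! + a^2/2! + a^3/3! = 1.0000 + 0.7612 + 0.2897 + 0.07351 = 2.1244
a^4/(4!(1-ρ)) = 0.33572/(24 × 0.80970) = 0.01728
P₀ = 1/(2.1244 + 0.01728) = 0.4669
Lq = P₀·a^4·ρ / (4!(1-ρ)²) = 0.4669 × 0.3357 × 0.1903 / (24 × 0.6556) = 0.001896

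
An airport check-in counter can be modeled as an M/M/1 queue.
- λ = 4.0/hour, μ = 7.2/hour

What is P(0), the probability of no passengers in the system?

ρ = λ/μ = 4.0/7.2 = 0.5556
P(0) = 1 - ρ = 1 - 0.5556 = 0.4444
The server is idle 44.44% of the time.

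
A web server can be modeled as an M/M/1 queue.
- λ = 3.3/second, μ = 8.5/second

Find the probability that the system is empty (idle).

ρ = λ/μ = 3.3/8.5 = 0.3882
P(0) = 1 - ρ = 1 - 0.3882 = 0.6118
The server is idle 61.18% of the time.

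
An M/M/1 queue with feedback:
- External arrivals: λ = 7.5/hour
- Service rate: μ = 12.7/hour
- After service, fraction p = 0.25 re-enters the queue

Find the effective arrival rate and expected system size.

Effective arrival rate: λ_eff = λ/(1-p) = 7.5/(1-0.25) = 7.5/0.75 = 10.0000
ρ = λ_eff/μ = 10.0000/12.7 = 0.7874
L = ρ/(1-ρ) = 0.7874/(1-0.7874) = 3.7037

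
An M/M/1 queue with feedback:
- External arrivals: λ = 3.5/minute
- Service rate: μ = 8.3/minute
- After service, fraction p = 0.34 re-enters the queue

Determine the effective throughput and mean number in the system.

Effective arrival rate: λ_eff = λ/(1-p) = 3.5/(1-0.34) = 3.5/0.66 = 5.3030
ρ = λ_eff/μ = 5.3030/8.3 = 0.63892
L = ρ/(1-ρ) = 0.63892/(1-0.63892) = 1.7695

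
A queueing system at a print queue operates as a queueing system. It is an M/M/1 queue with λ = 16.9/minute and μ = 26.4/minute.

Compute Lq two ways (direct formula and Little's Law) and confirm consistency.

Method 1 (direct): Lq = λ²/(μ(μ-λ)) = 285.61/(26.4 × 9.50) = 1.1388

Method 2 (Little's Law):
W = 1/(μ-λ) = 1/9.50 = 0.105263
Wq = W - 1/μ = 0.105263 - 0.0378788 = 0.067384
Lq = λWq = 16.9 × 0.067384 = 1.1388 ✔ (matches Method 1)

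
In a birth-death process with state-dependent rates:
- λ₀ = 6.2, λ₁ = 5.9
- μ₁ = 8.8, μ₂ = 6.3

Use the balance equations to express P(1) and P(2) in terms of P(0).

Balance equations:
State 0: λ₀P₀ = μ₁P₁ → P₁ = (λ₀/μ₁)P₀ = (6.2/8.8)P₀ = 0.7045P₀
State 1: P₂ = (λ₀λ₁)/(μ₁μ₂)P₀ = (6.2×5.9)/(8.8×6.3)P₀ = 0.6598P₀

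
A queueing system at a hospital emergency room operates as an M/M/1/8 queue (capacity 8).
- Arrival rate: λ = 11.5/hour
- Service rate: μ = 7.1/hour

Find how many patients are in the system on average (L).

ρ = λ/μ = 11.5/7.1 = 1.61972
P₀ = (1-ρ)/(1-ρ^(K+1)) = (1-1.61972)/(1-1.61972^9) = -0.6197/-75.7290 = 0.008183
P_K = P₀×ρ^K = 0.0081834 × 1.61972^8 = 0.0081834 × 47.3718 = 0.3877
L = ρ[1 - (K+1)ρ^K + Kρ^(K+1)] / [(1-ρ)(1-ρ^(K+1))]
L = 1.61972 × (1 - 9×47.3718 + 8×76.7290) / ((1 - 1.61972) × (1 - 76.7290)) = 6.5052 patients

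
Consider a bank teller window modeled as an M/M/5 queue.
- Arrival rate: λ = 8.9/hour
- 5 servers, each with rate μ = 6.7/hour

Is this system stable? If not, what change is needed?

Stability requires ρ = λ/(cμ) < 1
ρ = 8.9/(5 × 6.7) = 8.9/33.50 = 0.2657
Since 0.2657 < 1, the system is STABLE.
The servers are busy 26.57% of the time.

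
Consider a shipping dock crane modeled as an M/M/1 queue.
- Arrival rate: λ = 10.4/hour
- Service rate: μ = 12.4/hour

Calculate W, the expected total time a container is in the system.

First, compute utilization: ρ = λ/μ = 10.4/12.4 = 0.8387
For M/M/1: W = 1/(μ-λ)
W = 1/(12.4-10.4) = 1/2.00
W = 0.5000 hours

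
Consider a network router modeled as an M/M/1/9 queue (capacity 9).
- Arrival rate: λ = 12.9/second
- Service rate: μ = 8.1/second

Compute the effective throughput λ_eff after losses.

ρ = λ/μ = 12.9/8.1 = 1.5926
P₀ = (1-ρ)/(1-ρ^(K+1)) = (1-1.5926)/(1-1.5926^10) = -0.5926/-103.9705 = 0.005700
P_K = P₀×ρ^K = 0.005700 × 1.5926^9 = 0.005700 × 65.9114 = 0.3757
λ_eff = λ(1-P_K) = 12.9 × (1 - 0.375672) = 12.9 × 0.624328 = 8.0538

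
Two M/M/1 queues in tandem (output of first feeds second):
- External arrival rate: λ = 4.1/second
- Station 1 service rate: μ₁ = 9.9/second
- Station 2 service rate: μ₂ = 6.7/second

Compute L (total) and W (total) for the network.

By Jackson's theorem, each station behaves as independent M/M/1.
Station 1: ρ₁ = 4.1/9.9 = 0.4141, L₁ = ρ₁/(1-ρ₁) = λ/(μ₁-λ) = 4.1/5.80 = 0.7069
Station 2: ρ₂ = 4.1/6.7 = 0.6119, L₂ = ρ₂/(1-ρ₂) = λ/(μ₂-λ) = 4.1/2.60 = 1.5769
Total: L = L₁ + L₂ = 0.7069 + 1.5769 = 2.2838
W = L/λ = 2.2838/4.1 = 0.5570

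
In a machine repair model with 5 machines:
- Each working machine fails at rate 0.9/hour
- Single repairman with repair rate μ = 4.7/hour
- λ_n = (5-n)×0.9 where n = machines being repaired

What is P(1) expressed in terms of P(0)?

P(1)/P(0) = ∏_{i=0}^{1-1} λ_i/μ_{i+1}
= (5-0)×0.9/4.7
= 0.9574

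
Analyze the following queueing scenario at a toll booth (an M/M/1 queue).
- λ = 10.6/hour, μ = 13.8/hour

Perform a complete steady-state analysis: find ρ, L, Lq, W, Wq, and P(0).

Step 1: ρ = λ/μ = 10.6/13.8 = 0.7681
Step 2: L = λ/(μ-λ) = 10.6/3.20 = 3.3125
Step 3: Lq = λ²/(μ(μ-λ)) = 112.36/(13.8×3.20) = 2.5444
Step 4: W = 1/(μ-λ) = 1/3.20 = 0.3125
Step 5: Wq = λ/(μ(μ-λ)) = 10.6/(13.8×3.20) = 0.2400
Step 6: P(0) = 1-ρ = 0.2319
Verify: L = λW = 10.6×0.3125 = 3.3125 ✔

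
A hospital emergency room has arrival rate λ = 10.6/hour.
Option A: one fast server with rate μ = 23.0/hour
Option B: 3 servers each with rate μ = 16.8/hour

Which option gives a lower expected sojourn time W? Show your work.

Option A: single server μ = 23.0 (M/M/1)
  ρ_A = 10.6/23.0 = 0.4609
  W_A = 1/(μ-λ) = 1/(23.0-10.6) = 1/12.40 = 0.08065

Option B: 3 servers μ = 16.8 (M/M/3)
  ρ_B = λ/(cμ) = 10.6/(3×16.8) = 0.2103
  Offered load a = λ/μ = cρ = 10.6/16.8 = 0.6310
  P₀ = [ Σₙ₌₀^2 aⁿ/n! + a^3/(3!(1-ρ)) ]⁻¹
  Σ = a^0/0! + a^1/1! + a^2/2! = 1.0000 + 0.63095 + 0.19905 = 1.8300
  a^3/(3!(1-ρ)) = 0.25118/(6 × 0.78968) = 0.05301
  P₀ = 1/(1.8300 + 0.05301) = 0.5311
  Lq = P₀·a^3·ρ / (3!(1-ρ)²) = 0.53106 × 0.25118 × 0.21032 / (6 × 0.62360) = 0.007498
  Wq_B = Lq/λ = 0.007498/10.6 = 0.0007074
  W_B = Wq_B + 1/μ = 0.0007074 + 0.05952 = 0.06023

Since W_B = 0.06023 < W_A = 0.08065, Option B (multiple servers) has the shorter time in system.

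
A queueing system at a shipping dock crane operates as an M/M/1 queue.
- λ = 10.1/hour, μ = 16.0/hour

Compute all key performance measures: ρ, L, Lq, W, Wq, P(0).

Step 1: ρ = λ/μ = 10.1/16.0 = 0.6312
Step 2: L = λ/(μ-λ) = 10.1/5.90 = 1.7119
Step 3: Lq = λ²/(μ(μ-λ)) = 102.01/(16.0×5.90) = 1.0806
Step 4: W = 1/(μ-λ) = 1/5.90 = 0.169492
Step 5: Wq = λ/(μ(μ-λ)) = 10.1/(16.0×5.90) = 0.1070
Step 6: P(0) = 1-ρ = 0.3688
Verify: L = λW = 10.1×0.169492 = 1.7119 ✔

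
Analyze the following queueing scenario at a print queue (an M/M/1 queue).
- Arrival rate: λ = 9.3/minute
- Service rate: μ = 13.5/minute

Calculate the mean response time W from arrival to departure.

First, compute utilization: ρ = λ/μ = 9.3/13.5 = 0.6889
For M/M/1: W = 1/(μ-λ)
W = 1/(13.5-9.3) = 1/4.20
W = 0.2381 minutes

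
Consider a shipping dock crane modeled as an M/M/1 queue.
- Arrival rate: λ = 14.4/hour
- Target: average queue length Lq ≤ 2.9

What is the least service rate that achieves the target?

For M/M/1: Lq = λ²/(μ(μ-λ))
Need Lq ≤ 2.9, i.e. μ(μ-λ) ≥ λ²/2.9
μ² - 14.4μ - 207.36/2.9 ≥ 0  →  μ² - 14.4μ - 71.50345 ≥ 0
Quadratic formula (positive root): μ = [λ + √(λ² + 4×71.50345)]/2
Discriminant: 207.36 + 4×71.50345 = 493.3738, √493.3738 = 22.2120
μ ≥ (14.4 + 22.2120)/2 = 18.3060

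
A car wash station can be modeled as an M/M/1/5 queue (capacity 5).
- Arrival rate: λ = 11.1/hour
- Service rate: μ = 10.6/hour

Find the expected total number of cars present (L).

ρ = λ/μ = 11.1/10.6 = 1.04717
P₀ = (1-ρ)/(1-ρ^(K+1)) = (1-1.04717)/(1-1.04717^6) = -0.04717/-0.3186 = 0.1481
P_K = P₀×ρ^K = 0.14807 × 1.04717^5 = 0.14807 × 1.2592 = 0.1864
L = ρ[1 - (K+1)ρ^K + Kρ^(K+1)] / [(1-ρ)(1-ρ^(K+1))]
L = 1.04717 × (1 - 6×1.2591746 + 5×1.3185699) / ((1 - 1.04717) × (1 - 1.3185699)) = 2.6343 cars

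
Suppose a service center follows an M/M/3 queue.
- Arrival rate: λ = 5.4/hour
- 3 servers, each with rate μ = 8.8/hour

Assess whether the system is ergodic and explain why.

Stability requires ρ = λ/(cμ) < 1
ρ = 5.4/(3 × 8.8) = 5.4/26.40 = 0.2045
Since 0.2045 < 1, the system is STABLE.
The servers are busy 20.45% of the time.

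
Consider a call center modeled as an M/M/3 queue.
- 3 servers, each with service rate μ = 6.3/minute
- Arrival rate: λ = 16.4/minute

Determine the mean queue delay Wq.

Traffic intensity: ρ = λ/(cμ) = 16.4/(3×6.3) = 0.8677
Since ρ = 0.8677 < 1, system is stable.
Offered load a = λ/μ = cρ = 16.4/6.3 = 2.6032
P₀ = [ Σₙ₌₀^2 aⁿ/n! + a^3/(3!(1-ρ)) ]⁻¹
Σ = a^0/0! + a^1/1! + a^2/2! = 1.00000 + 2.60317 + 3.38826 = 6.9914
a^3/(3!(1-ρ)) = 17.64046/(6 × 0.1322751) = 22.2270
P₀ = 1/(6.99143 + 22.2270) = 0.03422
Lq = P₀·a^3·ρ / (3!(1-ρ)²) = 0.0342250 × 17.6405 × 0.867725 / (6 × 0.0174967) = 4.9903
Wq = Lq/λ = 4.9903/16.4 = 0.3043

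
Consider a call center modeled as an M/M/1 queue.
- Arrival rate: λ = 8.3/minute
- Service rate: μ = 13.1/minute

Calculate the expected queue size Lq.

ρ = λ/μ = 8.3/13.1 = 0.6336
For M/M/1: Lq = λ²/(μ(μ-λ))
Lq = 68.89/(13.1 × 4.80)
Lq = 1.0956 calls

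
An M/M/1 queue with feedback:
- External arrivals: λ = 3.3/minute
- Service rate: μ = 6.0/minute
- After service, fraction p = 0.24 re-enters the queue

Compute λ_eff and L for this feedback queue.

Effective arrival rate: λ_eff = λ/(1-p) = 3.3/(1-0.24) = 3.3/0.76 = 4.3421
ρ = λ_eff/μ = 4.3421/6.0 = 0.72368
L = ρ/(1-ρ) = 0.72368/(1-0.72368) = 2.6190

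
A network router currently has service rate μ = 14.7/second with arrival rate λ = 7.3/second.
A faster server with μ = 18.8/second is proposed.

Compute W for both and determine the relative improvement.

System 1: ρ₁ = 7.3/14.7 = 0.4966, W₁ = 1/(14.7-7.3) = 0.13514
System 2: ρ₂ = 7.3/18.8 = 0.3883, W₂ = 1/(18.8-7.3) = 0.086957
Improvement: (W₁-W₂)/W₁ = (0.13514-0.086957)/0.13514 = 35.65%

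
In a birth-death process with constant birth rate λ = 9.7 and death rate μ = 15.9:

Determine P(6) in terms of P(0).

For constant rates: P(n)/P(0) = (λ/μ)^n
P(6)/P(0) = (9.7/15.9)^6 = 0.61006^6 = 0.05155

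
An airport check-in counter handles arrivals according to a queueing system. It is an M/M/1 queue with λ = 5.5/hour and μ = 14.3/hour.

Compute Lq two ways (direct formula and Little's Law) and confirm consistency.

Method 1 (direct): Lq = λ²/(μ(μ-λ)) = 30.25/(14.3 × 8.80) = 0.2404

Method 2 (Little's Law):
W = 1/(μ-λ) = 1/8.80 = 0.11364
Wq = W - 1/μ = 0.11364 - 0.069930 = 0.04371
Lq = λWq = 5.5 × 0.04371 = 0.2404 ✔ (matches Method 1)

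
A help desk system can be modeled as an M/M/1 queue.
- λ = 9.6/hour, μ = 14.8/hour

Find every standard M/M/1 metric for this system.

Step 1: ρ = λ/μ = 9.6/14.8 = 0.6486
Step 2: L = λ/(μ-λ) = 9.6/5.20 = 1.8462
Step 3: Lq = λ²/(μ(μ-λ)) = 92.16/(14.8×5.20) = 1.1975
Step 4: W = 1/(μ-λ) = 1/5.20 = 0.19231
Step 5: Wq = λ/(μ(μ-λ)) = 9.6/(14.8×5.20) = 0.1247
Step 6: P(0) = 1-ρ = 0.3514
Verify: L = λW = 9.6×0.19231 = 1.8462 ✔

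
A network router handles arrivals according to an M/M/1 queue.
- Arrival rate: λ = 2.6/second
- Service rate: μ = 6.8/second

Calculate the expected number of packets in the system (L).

ρ = λ/μ = 2.6/6.8 = 0.3824
For M/M/1: L = λ/(μ-λ)
L = 2.6/(6.8-2.6) = 2.6/4.20
L = 0.6190 packets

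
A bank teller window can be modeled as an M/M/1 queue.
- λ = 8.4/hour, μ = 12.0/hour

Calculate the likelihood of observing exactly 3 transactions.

ρ = λ/μ = 8.4/12.0 = 0.7000
P(n) = (1-ρ)ρⁿ
P(3) = (1-0.7000) × 0.7000^3
P(3) = 0.3000 × 0.3430
P(3) = 0.1029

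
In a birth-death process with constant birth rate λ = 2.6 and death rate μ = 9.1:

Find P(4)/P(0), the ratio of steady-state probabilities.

For constant rates: P(n)/P(0) = (λ/μ)^n
P(4)/P(0) = (2.6/9.1)^4 = 0.285714^4 = 0.006664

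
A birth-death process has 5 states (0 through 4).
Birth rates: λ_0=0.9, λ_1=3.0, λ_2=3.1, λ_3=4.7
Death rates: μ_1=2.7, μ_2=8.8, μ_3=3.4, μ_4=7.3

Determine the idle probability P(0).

Ratios P(n)/P(0) = (λ₀···λₙ₋₁)/(μ₁···μₙ):
P(1)/P(0) = (0.9)/(2.7) = 0.33333
P(2)/P(0) = (0.9×3.0)/(2.7×8.8) = 0.11364
P(3)/P(0) = (0.9×3.0×3.1)/(2.7×8.8×3.4) = 0.10361
P(4)/P(0) = (0.9×3.0×3.1×4.7)/(2.7×8.8×3.4×7.3) = 0.066708

Normalization: ∑ P(n) = 1
P(0) × (1.0000 + 0.33333 + 0.11364 + 0.10361 + 0.066708) = 1
P(0) × 1.6173 = 1
P(0) = 1/1.6173 = 0.6183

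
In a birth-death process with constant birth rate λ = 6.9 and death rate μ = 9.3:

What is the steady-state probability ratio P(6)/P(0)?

For constant rates: P(n)/P(0) = (λ/μ)^n
P(6)/P(0) = (6.9/9.3)^6 = 0.7419^6 = 0.1668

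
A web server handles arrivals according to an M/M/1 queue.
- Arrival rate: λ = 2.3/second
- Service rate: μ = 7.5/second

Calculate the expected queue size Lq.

ρ = λ/μ = 2.3/7.5 = 0.3067
For M/M/1: Lq = λ²/(μ(μ-λ))
Lq = 5.29/(7.5 × 5.20)
Lq = 0.1356 requests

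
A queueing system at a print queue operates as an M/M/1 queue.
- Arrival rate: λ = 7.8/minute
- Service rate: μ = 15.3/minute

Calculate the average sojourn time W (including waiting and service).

First, compute utilization: ρ = λ/μ = 7.8/15.3 = 0.5098
For M/M/1: W = 1/(μ-λ)
W = 1/(15.3-7.8) = 1/7.50
W = 0.1333 minutes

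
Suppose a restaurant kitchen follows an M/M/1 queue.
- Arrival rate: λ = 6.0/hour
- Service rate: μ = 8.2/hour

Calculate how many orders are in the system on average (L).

ρ = λ/μ = 6.0/8.2 = 0.7317
For M/M/1: L = λ/(μ-λ)
L = 6.0/(8.2-6.0) = 6.0/2.20
L = 2.7273 orders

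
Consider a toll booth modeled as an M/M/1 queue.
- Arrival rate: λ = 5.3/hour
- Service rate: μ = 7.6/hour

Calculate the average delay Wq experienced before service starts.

First, compute utilization: ρ = λ/μ = 5.3/7.6 = 0.6974
For M/M/1: Wq = λ/(μ(μ-λ))
Wq = 5.3/(7.6 × (7.6-5.3))
Wq = 5.3/(7.6 × 2.30)
Wq = 0.3032 hours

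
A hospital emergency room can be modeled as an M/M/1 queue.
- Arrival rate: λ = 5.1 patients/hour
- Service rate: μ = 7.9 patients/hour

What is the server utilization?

Server utilization: ρ = λ/μ
ρ = 5.1/7.9 = 0.6456
The server is busy 64.56% of the time.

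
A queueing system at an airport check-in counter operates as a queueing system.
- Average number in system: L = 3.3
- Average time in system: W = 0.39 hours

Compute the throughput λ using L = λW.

Little's Law: L = λW, so λ = L/W
λ = 3.3/0.39 = 8.4615 passengers/hour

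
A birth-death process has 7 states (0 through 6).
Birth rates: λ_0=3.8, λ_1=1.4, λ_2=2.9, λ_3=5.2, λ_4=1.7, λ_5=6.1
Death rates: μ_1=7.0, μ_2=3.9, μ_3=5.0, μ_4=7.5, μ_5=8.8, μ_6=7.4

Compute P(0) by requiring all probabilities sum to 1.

Ratios P(n)/P(0) = (λ₀···λₙ₋₁)/(μ₁···μₙ):
P(1)/P(0) = (3.8)/(7.0) = 0.54286
P(2)/P(0) = (3.8×1.4)/(7.0×3.9) = 0.19487
P(3)/P(0) = (3.8×1.4×2.9)/(7.0×3.9×5.0) = 0.11303
P(4)/P(0) = (3.8×1.4×2.9×5.2)/(7.0×3.9×5.0×7.5) = 0.078364
P(5)/P(0) = (3.8×1.4×2.9×5.2×1.7)/(7.0×3.9×5.0×7.5×8.8) = 0.015139
P(6)/P(0) = (3.8×1.4×2.9×5.2×1.7×6.1)/(7.0×3.9×5.0×7.5×8.8×7.4) = 0.012479

Normalization: ∑ P(n) = 1
P(0) × (1.0000 + 0.54286 + 0.19487 + 0.11303 + 0.078364 + 0.015139 + 0.012479) = 1
P(0) × 1.9567 = 1
P(0) = 1/1.9567 = 0.5111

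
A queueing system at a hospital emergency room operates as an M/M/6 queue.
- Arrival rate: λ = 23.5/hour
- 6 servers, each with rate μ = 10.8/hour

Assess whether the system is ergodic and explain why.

Stability requires ρ = λ/(cμ) < 1
ρ = 23.5/(6 × 10.8) = 23.5/64.80 = 0.3627
Since 0.3627 < 1, the system is STABLE.
The servers are busy 36.27% of the time.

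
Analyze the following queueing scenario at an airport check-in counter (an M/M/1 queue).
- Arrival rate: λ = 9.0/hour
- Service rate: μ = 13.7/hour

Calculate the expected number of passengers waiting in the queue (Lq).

ρ = λ/μ = 9.0/13.7 = 0.6569
For M/M/1: Lq = λ²/(μ(μ-λ))
Lq = 81.00/(13.7 × 4.70)
Lq = 1.2580 passengers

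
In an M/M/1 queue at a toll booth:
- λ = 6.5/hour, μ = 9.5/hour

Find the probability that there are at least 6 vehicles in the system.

ρ = λ/μ = 6.5/9.5 = 0.6842
P(N ≥ n) = ρⁿ
P(N ≥ 6) = 0.6842^6
P(N ≥ 6) = 0.1026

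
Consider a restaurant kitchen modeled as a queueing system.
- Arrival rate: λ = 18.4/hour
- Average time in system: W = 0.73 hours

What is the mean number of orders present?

Little's Law: L = λW
L = 18.4 × 0.73 = 13.4320 orders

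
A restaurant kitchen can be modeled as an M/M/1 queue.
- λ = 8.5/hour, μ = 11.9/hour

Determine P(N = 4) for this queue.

ρ = λ/μ = 8.5/11.9 = 0.71429
P(n) = (1-ρ)ρⁿ
P(4) = (1-0.71429) × 0.71429^4
P(4) = 0.2857 × 0.2603
P(4) = 0.07437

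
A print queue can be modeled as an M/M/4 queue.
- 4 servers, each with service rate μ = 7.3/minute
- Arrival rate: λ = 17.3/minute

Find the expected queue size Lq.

Traffic intensity: ρ = λ/(cμ) = 17.3/(4×7.3) = 0.5925
Since ρ = 0.5925 < 1, system is stable.
Offered load a = λ/μ = cρ = 17.3/7.3 = 2.3699
P₀ = [ Σₙ₌₀^3 aⁿ/n! + a^4/(4!(1-ρ)) ]⁻¹
Σ = a^0/0! + a^1/1! + a^2/2! + a^3/3! = 1.0000 + 2.3699 + 2.8081 + 2.2183 = 8.3963
a^4/(4!(1-ρ)) = 31.5423/(24 × 0.40753) = 3.2249
P₀ = 1/(8.3963 + 3.2249) = 0.08605
Lq = P₀·a^4·ρ / (4!(1-ρ)²) = 0.08605 × 31.5423 × 0.5925 / (24 × 0.1661) = 0.4034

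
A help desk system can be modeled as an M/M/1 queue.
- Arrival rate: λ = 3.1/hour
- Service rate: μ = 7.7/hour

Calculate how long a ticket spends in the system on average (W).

First, compute utilization: ρ = λ/μ = 3.1/7.7 = 0.4026
For M/M/1: W = 1/(μ-λ)
W = 1/(7.7-3.1) = 1/4.60
W = 0.2174 hours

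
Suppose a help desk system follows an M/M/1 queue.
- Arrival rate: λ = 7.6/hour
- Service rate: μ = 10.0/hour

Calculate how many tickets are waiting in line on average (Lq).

ρ = λ/μ = 7.6/10.0 = 0.7600
For M/M/1: Lq = λ²/(μ(μ-λ))
Lq = 57.76/(10.0 × 2.40)
Lq = 2.4067 tickets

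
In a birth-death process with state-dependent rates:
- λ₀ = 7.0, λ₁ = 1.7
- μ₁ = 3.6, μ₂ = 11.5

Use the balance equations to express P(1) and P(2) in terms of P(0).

Balance equations:
State 0: λ₀P₀ = μ₁P₁ → P₁ = (λ₀/μ₁)P₀ = (7.0/3.6)P₀ = 1.9444P₀
State 1: P₂ = (λ₀λ₁)/(μ₁μ₂)P₀ = (7.0×1.7)/(3.6×11.5)P₀ = 0.2874P₀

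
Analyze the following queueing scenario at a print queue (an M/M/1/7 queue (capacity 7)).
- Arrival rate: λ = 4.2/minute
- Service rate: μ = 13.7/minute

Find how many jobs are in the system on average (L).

ρ = λ/μ = 4.2/13.7 = 0.30657
P₀ = (1-ρ)/(1-ρ^(K+1)) = (1-0.30657)/(1-0.30657^8) = 0.6934/0.9999 = 0.6935
P_K = P₀×ρ^K = 0.6935 × 0.30657^7 = 0.6935 × 0.0002545 = 0.0001765
L = ρ[1 - (K+1)ρ^K + Kρ^(K+1)] / [(1-ρ)(1-ρ^(K+1))]
L = 0.30657 × (1 - 8×0.0002545 + 7×0.00007803) / ((1 - 0.30657) × (1 - 0.00007803)) = 0.4415 jobs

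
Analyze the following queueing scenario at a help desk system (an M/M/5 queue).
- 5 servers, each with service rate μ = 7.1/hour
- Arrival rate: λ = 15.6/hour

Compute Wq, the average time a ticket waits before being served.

Traffic intensity: ρ = λ/(cμ) = 15.6/(5×7.1) = 0.4394
Since ρ = 0.4394 < 1, system is stable.
Offered load a = λ/μ = cρ = 15.6/7.1 = 2.1972
P₀ = [ Σₙ₌₀^4 aⁿ/n! + a^5/(5!(1-ρ)) ]⁻¹
Σ = a^0/0! + a^1/1! + a^2/2! + a^3/3! + a^4/4! = 1.00000 + 2.19718 + 2.41381 + 1.76786 + 0.971077 = 8.3499
a^5/(5!(1-ρ)) = 51.2072/(120 × 0.5606) = 0.7612
P₀ = 1/(8.3499 + 0.7612) = 0.1098
Lq = P₀·a^5·ρ / (5!(1-ρ)²) = 0.10976 × 51.2072 × 0.43944 / (120 × 0.31423) = 0.06550
Wq = Lq/λ = 0.06550/15.6 = 0.004199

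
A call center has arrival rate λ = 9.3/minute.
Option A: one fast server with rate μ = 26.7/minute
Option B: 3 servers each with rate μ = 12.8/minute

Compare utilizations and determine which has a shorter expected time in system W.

Option A: single server μ = 26.7 (M/M/1)
  ρ_A = 9.3/26.7 = 0.3483
  W_A = 1/(μ-λ) = 1/(26.7-9.3) = 1/17.40 = 0.05747

Option B: 3 servers μ = 12.8 (M/M/3)
  ρ_B = λ/(cμ) = 9.3/(3×12.8) = 0.2422
  Offered load a = λ/μ = cρ = 9.3/12.8 = 0.7266
  P₀ = [ Σₙ₌₀^2 aⁿ/n! + a^3/(3!(1-ρ)) ]⁻¹
  Σ = a^0/0! + a^1/1! + a^2/2! = 1.0000 + 0.7266 + 0.2639 = 1.9905
  a^3/(3!(1-ρ)) = 0.3835/(6 × 0.7578) = 0.08435
  P₀ = 1/(1.9905 + 0.08435) = 0.4820
  Lq = P₀·a^3·ρ / (3!(1-ρ)²) = 0.4820 × 0.3835 × 0.2422 / (6 × 0.5743) = 0.01299
  Wq_B = Lq/λ = 0.01299/9.3 = 0.001397
  W_B = Wq_B + 1/μ = 0.001397 + 0.07812 = 0.07952

Since W_A = 0.05747 < W_B = 0.07952, Option A (single fast server) has the shorter time in system.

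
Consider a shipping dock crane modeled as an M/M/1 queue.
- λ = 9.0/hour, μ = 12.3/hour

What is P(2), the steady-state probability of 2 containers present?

ρ = λ/μ = 9.0/12.3 = 0.7317
P(n) = (1-ρ)ρⁿ
P(2) = (1-0.7317) × 0.7317^2
P(2) = 0.2683 × 0.5354
P(2) = 0.1436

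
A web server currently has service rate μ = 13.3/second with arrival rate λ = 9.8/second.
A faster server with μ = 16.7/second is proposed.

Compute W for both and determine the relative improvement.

System 1: ρ₁ = 9.8/13.3 = 0.7368, W₁ = 1/(13.3-9.8) = 0.2857
System 2: ρ₂ = 9.8/16.7 = 0.5868, W₂ = 1/(16.7-9.8) = 0.1449
Improvement: (W₁-W₂)/W₁ = (0.2857-0.1449)/0.2857 = 49.28%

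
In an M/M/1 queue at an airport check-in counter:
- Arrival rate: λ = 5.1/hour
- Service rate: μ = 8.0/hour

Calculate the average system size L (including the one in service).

ρ = λ/μ = 5.1/8.0 = 0.6375
For M/M/1: L = λ/(μ-λ)
L = 5.1/(8.0-5.1) = 5.1/2.90
L = 1.7586 passengers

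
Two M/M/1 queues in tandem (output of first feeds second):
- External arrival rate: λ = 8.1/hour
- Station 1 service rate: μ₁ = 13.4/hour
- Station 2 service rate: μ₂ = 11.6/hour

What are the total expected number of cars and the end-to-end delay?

By Jackson's theorem, each station behaves as independent M/M/1.
Station 1: ρ₁ = 8.1/13.4 = 0.6045, L₁ = ρ₁/(1-ρ₁) = λ/(μ₁-λ) = 8.1/5.30 = 1.5283
Station 2: ρ₂ = 8.1/11.6 = 0.6983, L₂ = ρ₂/(1-ρ₂) = λ/(μ₂-λ) = 8.1/3.50 = 2.3143
Total: L = L₁ + L₂ = 1.5283 + 2.3143 = 3.8426
W = L/λ = 3.8426/8.1 = 0.4744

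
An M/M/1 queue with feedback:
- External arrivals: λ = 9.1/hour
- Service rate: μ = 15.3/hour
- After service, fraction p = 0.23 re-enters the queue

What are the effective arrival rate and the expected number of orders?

Effective arrival rate: λ_eff = λ/(1-p) = 9.1/(1-0.23) = 9.1/0.77 = 11.8182
ρ = λ_eff/μ = 11.8182/15.3 = 0.77243
L = ρ/(1-ρ) = 0.77243/(1-0.77243) = 3.3943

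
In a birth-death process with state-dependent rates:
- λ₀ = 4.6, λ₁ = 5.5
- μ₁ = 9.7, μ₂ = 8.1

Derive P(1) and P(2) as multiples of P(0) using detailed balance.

Balance equations:
State 0: λ₀P₀ = μ₁P₁ → P₁ = (λ₀/μ₁)P₀ = (4.6/9.7)P₀ = 0.4742P₀
State 1: P₂ = (λ₀λ₁)/(μ₁μ₂)P₀ = (4.6×5.5)/(9.7×8.1)P₀ = 0.3220P₀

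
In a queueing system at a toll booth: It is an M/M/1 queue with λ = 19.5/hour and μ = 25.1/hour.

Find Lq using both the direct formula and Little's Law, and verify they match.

Method 1 (direct): Lq = λ²/(μ(μ-λ)) = 380.25/(25.1 × 5.60) = 2.7053

Method 2 (Little's Law):
W = 1/(μ-λ) = 1/5.60 = 0.1785714
Wq = W - 1/μ = 0.1785714 - 0.03984064 = 0.138731
Lq = λWq = 19.5 × 0.138731 = 2.7053 ✔ (matches Method 1)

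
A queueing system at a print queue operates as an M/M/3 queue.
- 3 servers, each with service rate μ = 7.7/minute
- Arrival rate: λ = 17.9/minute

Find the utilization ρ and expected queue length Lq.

Traffic intensity: ρ = λ/(cμ) = 17.9/(3×7.7) = 0.7749
Since ρ = 0.7749 < 1, system is stable.
Offered load a = λ/μ = cρ = 17.9/7.7 = 2.3247
P₀ = [ Σₙ₌₀^2 aⁿ/n! + a^3/(3!(1-ρ)) ]⁻¹
Σ = a^0/0! + a^1/1! + a^2/2! = 1.00000 + 2.32468 + 2.70206 = 6.0267
a^3/(3!(1-ρ)) = 12.5628/(6 × 0.225108) = 9.3013
P₀ = 1/(6.0267 + 9.3013) = 0.06524
Lq = P₀·a^3·ρ / (3!(1-ρ)²) = 0.065240 × 12.5628 × 0.77489 / (6 × 0.050674) = 2.0888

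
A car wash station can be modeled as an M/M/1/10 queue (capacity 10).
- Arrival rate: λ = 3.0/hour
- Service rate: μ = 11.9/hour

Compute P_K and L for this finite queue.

ρ = λ/μ = 3.0/11.9 = 0.2521
P₀ = (1-ρ)/(1-ρ^(K+1)) = (1-0.2521)/(1-0.2521^11) = 0.7479/1.0000 = 0.7479
P_K = P₀×ρ^K = 0.74790 × 0.2521^10 = 0.74790 × 0.0000010369 = 7.755e-07
Blocking probability P_10 = 7.755e-07 (0.00007755%)
L = ρ[1 - (K+1)ρ^K + Kρ^(K+1)] / [(1-ρ)(1-ρ^(K+1))]
L = 0.2521 × (1 - 11×0.000001037 + 10×2.614e-07) / ((1 - 0.2521) × (1 - 2.614e-07)) = 0.3371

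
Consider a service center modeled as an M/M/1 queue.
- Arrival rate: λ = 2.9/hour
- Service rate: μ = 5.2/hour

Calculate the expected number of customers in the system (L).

ρ = λ/μ = 2.9/5.2 = 0.5577
For M/M/1: L = λ/(μ-λ)
L = 2.9/(5.2-2.9) = 2.9/2.30
L = 1.2609 customers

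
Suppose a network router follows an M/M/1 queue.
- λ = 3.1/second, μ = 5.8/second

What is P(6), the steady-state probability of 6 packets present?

ρ = λ/μ = 3.1/5.8 = 0.5345
P(n) = (1-ρ)ρⁿ
P(6) = (1-0.5345) × 0.5345^6
P(6) = 0.46550 × 0.023318
P(6) = 0.01085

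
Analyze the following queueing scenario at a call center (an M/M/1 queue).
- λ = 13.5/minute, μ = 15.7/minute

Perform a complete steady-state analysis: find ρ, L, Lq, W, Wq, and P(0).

Step 1: ρ = λ/μ = 13.5/15.7 = 0.8599
Step 2: L = λ/(μ-λ) = 13.5/2.20 = 6.1364
Step 3: Lq = λ²/(μ(μ-λ)) = 182.25/(15.7×2.20) = 5.2765
Step 4: W = 1/(μ-λ) = 1/2.20 = 0.45455
Step 5: Wq = λ/(μ(μ-λ)) = 13.5/(15.7×2.20) = 0.3909
Step 6: P(0) = 1-ρ = 0.1401
Verify: L = λW = 13.5×0.45455 = 6.1364 ✔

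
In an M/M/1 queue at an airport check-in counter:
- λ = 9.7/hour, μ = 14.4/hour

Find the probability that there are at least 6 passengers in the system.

ρ = λ/μ = 9.7/14.4 = 0.67361
P(N ≥ n) = ρⁿ
P(N ≥ 6) = 0.67361^6
P(N ≥ 6) = 0.09342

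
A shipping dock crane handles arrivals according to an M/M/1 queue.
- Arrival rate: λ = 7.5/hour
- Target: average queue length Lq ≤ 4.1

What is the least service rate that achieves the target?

For M/M/1: Lq = λ²/(μ(μ-λ))
Need Lq ≤ 4.1, i.e. μ(μ-λ) ≥ λ²/4.1
μ² - 7.5μ - 56.25/4.1 ≥ 0  →  μ² - 7.5μ - 13.7195 ≥ 0
Quadratic formula (positive root): μ = [λ + √(λ² + 4×13.7195)]/2
Discriminant: 56.25 + 4×13.7195 = 111.1280, √111.1280 = 10.54173
μ ≥ (7.5 + 10.54173)/2 = 9.0209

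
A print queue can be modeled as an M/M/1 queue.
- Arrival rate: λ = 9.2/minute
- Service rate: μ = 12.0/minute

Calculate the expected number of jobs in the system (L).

ρ = λ/μ = 9.2/12.0 = 0.7667
For M/M/1: L = λ/(μ-λ)
L = 9.2/(12.0-9.2) = 9.2/2.80
L = 3.2857 jobs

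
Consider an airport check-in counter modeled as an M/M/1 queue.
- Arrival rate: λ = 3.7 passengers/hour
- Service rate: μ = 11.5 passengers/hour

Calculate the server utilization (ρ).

Server utilization: ρ = λ/μ
ρ = 3.7/11.5 = 0.3217
The server is busy 32.17% of the time.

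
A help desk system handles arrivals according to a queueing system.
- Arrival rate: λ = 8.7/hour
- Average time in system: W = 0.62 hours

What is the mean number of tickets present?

Little's Law: L = λW
L = 8.7 × 0.62 = 5.3940 tickets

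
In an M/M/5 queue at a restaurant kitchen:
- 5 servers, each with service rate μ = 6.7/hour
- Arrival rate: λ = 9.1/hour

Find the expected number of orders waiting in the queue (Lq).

Traffic intensity: ρ = λ/(cμ) = 9.1/(5×6.7) = 0.2716
Since ρ = 0.2716 < 1, system is stable.
Offered load a = λ/μ = cρ = 9.1/6.7 = 1.3582
P₀ = [ Σₙ₌₀^4 aⁿ/n! + a^5/(5!(1-ρ)) ]⁻¹
Σ = a^0/0! + a^1/1! + a^2/2! + a^3/3! + a^4/4! = 1.0000 + 1.3582 + 0.9224 + 0.4176 + 0.1418 = 3.8400
a^5/(5!(1-ρ)) = 4.6220/(120 × 0.7284) = 0.05288
P₀ = 1/(3.8400 + 0.05288) = 0.2569
Lq = P₀·a^5·ρ / (5!(1-ρ)²) = 0.2569 × 4.6220 × 0.2716 / (120 × 0.5305) = 0.005066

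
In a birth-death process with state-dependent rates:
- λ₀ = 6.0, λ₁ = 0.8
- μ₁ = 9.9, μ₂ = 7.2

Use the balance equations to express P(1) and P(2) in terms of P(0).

Balance equations:
State 0: λ₀P₀ = μ₁P₁ → P₁ = (λ₀/μ₁)P₀ = (6.0/9.9)P₀ = 0.6061P₀
State 1: P₂ = (λ₀λ₁)/(μ₁μ₂)P₀ = (6.0×0.8)/(9.9×7.2)P₀ = 0.06734P₀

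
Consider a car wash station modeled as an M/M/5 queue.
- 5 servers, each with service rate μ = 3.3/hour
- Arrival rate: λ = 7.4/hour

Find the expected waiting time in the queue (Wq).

Traffic intensity: ρ = λ/(cμ) = 7.4/(5×3.3) = 0.4485
Since ρ = 0.4485 < 1, system is stable.
Offered load a = λ/μ = cρ = 7.4/3.3 = 2.2424
P₀ = [ Σₙ₌₀^4 aⁿ/n! + a^5/(5!(1-ρ)) ]⁻¹
Σ = a^0/0! + a^1/1! + a^2/2! + a^3/3! + a^4/4! = 1.0000 + 2.2424 + 2.5142 + 1.8793 + 1.0536 = 8.6895
a^5/(5!(1-ρ)) = 56.7008/(120 × 0.55152) = 0.8567
P₀ = 1/(8.6895 + 0.8567) = 0.1048
Lq = P₀·a^5·ρ / (5!(1-ρ)²) = 0.10475 × 56.7008 × 0.44848 / (120 × 0.30417) = 0.07298
Wq = Lq/λ = 0.07298/7.4 = 0.009862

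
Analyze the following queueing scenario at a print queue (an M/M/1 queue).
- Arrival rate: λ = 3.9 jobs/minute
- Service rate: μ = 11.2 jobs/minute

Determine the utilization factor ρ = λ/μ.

Server utilization: ρ = λ/μ
ρ = 3.9/11.2 = 0.3482
The server is busy 34.82% of the time.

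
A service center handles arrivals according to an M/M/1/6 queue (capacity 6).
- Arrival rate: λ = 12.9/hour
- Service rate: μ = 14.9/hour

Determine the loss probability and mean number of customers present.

ρ = λ/μ = 12.9/14.9 = 0.865772
P₀ = (1-ρ)/(1-ρ^(K+1)) = (1-0.865772)/(1-0.865772^7) = 0.13423/0.63539 = 0.2113
P_K = P₀×ρ^K = 0.211252 × 0.865772^6 = 0.211252 × 0.421135 = 0.08897
Blocking probability P_6 = 0.08897 (8.90%)
L = ρ[1 - (K+1)ρ^K + Kρ^(K+1)] / [(1-ρ)(1-ρ^(K+1))]
L = 0.865772 × (1 - 7×0.421135 + 6×0.364607) / ((1 - 0.865772) × (1 - 0.364607)) = 2.4332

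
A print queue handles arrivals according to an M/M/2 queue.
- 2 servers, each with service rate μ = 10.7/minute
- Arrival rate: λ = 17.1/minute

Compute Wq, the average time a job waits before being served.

Traffic intensity: ρ = λ/(cμ) = 17.1/(2×10.7) = 0.7991
Since ρ = 0.7991 < 1, system is stable.
Offered load a = λ/μ = cρ = 17.1/10.7 = 1.5981
P₀ = [ Σₙ₌₀^1 aⁿ/n! + a^2/(2!(1-ρ)) ]⁻¹
Σ = a^0/0! + a^1/1! = 1.0000 + 1.5981 = 2.5981
a^2/(2!(1-ρ)) = 2.5540/(2 × 0.20093) = 6.3554
P₀ = 1/(2.5981 + 6.3554) = 0.1117
Lq = P₀·a^2·ρ / (2!(1-ρ)²) = 0.11169 × 2.5540 × 0.79907 / (2 × 0.040375) = 2.8228
Wq = Lq/λ = 2.8228/17.1 = 0.1651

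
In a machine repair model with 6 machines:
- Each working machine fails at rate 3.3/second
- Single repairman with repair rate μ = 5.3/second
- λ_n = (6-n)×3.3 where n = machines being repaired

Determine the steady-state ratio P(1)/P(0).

P(1)/P(0) = ∏_{i=0}^{1-1} λ_i/μ_{i+1}
= (6-0)×3.3/5.3
= 3.7358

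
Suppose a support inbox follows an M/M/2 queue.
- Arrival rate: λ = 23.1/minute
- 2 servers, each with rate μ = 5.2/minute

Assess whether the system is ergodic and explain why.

Stability requires ρ = λ/(cμ) < 1
ρ = 23.1/(2 × 5.2) = 23.1/10.40 = 2.2212
Since 2.2212 ≥ 1, the system is UNSTABLE.
Need c > λ/μ = 23.1/5.2 = 4.44.
Minimum servers needed: c = 5.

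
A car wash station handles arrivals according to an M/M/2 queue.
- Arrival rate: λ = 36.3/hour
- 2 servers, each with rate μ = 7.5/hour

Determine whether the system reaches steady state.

Stability requires ρ = λ/(cμ) < 1
ρ = 36.3/(2 × 7.5) = 36.3/15.00 = 2.4200
Since 2.4200 ≥ 1, the system is UNSTABLE.
Need c > λ/μ = 36.3/7.5 = 4.84.
Minimum servers needed: c = 5.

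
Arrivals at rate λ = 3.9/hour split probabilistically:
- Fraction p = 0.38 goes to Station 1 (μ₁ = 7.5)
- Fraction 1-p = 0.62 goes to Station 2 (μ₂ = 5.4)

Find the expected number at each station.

Effective rates: λ₁ = 3.9×0.38 = 1.482, λ₂ = 3.9×0.62 = 2.418
Station 1: ρ₁ = 1.482/7.5 = 0.1976, L₁ = ρ₁/(1-ρ₁) = 0.1976/(1-0.1976) = 0.2463
Station 2: ρ₂ = 2.418/5.4 = 0.4478, L₂ = ρ₂/(1-ρ₂) = 0.4478/(1-0.4478) = 0.8109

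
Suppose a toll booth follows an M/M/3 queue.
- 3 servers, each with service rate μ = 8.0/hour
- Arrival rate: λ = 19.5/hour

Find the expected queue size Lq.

Traffic intensity: ρ = λ/(cμ) = 19.5/(3×8.0) = 0.8125
Since ρ = 0.8125 < 1, system is stable.
Offered load a = λ/μ = cρ = 19.5/8.0 = 2.4375
P₀ = [ Σₙ₌₀^2 aⁿ/n! + a^3/(3!(1-ρ)) ]⁻¹
Σ = a^0/0! + a^1/1! + a^2/2! = 1.0000 + 2.4375 + 2.9707 = 6.4082
a^3/(3!(1-ρ)) = 14.48218/(6 × 0.1875000) = 12.8730
P₀ = 1/(6.4082 + 12.8730) = 0.05186
Lq = P₀·a^3·ρ / (3!(1-ρ)²) = 0.0518639 × 14.4822 × 0.812500 / (6 × 0.0351562) = 2.8931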